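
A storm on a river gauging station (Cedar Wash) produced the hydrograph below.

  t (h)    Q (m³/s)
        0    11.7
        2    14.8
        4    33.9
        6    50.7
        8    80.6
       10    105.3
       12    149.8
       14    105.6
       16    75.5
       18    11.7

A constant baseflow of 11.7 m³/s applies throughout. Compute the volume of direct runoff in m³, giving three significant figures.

V ≈ 3.76 × 10^6 m³

Direct-runoff ordinates (Q − Q_b): 0.0, 3.1, 22.2, 39.0, 68.9, 93.6, 138.1, 93.9, 63.8, 0.0 m³/s.
ΣQ_DR = 522.6 m³/s.
With Δt = 2 h = 7200 s, V = ΣQ_DR · Δt = 522.6 × 7200 = 3.76 × 10^6 m³.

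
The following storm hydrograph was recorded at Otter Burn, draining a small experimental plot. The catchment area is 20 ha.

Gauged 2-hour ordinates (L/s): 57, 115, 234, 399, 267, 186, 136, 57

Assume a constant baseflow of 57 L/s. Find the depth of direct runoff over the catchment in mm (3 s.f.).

d ≈ 35.8 mm

Direct runoff: 0.0, 58.0, 177.0, 342.0, 210.0, 129.0, 79.0, 0.0 L/s; ΣQ_DR = 995.0 L/s.
V = ΣQ_DR · Δt = 995.0 × 7200 s = 7.164 × 10^6 L.
Over A = 20 ha, depth = V / A = 35.8 mm.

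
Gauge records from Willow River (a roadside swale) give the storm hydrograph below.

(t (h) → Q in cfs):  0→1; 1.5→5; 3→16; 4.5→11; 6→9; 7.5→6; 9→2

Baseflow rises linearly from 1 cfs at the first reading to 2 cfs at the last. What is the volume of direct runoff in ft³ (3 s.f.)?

Direct-runoff ordinates (Q − Q_b): 0.00, 3.83, 14.67, 9.50, 7.33, 4.17, 0.00 cfs.
ΣQ_DR = 39.50 cfs.
With Δt = 1.5 h = 5400 s, V = ΣQ_DR · Δt = 39.50 × 5400 = 2.13 × 10^5 ft³.

V ≈ 2.13 × 10^5 ft³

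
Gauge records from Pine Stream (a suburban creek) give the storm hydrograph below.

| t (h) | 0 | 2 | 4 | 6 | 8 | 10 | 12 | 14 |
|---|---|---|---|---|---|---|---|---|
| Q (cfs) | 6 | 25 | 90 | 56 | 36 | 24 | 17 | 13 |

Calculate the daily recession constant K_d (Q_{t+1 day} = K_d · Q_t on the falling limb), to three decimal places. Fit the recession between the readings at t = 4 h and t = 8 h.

K_d ≈ 0.004

Between t = 4 h and t = 8 h the flow falls from 90 to 36 cfs over 2×2 h = 4 h.
Per-interval ratio K = (36/90)^(1/2) = 0.6325; K_d = K^(24/2) = 0.004.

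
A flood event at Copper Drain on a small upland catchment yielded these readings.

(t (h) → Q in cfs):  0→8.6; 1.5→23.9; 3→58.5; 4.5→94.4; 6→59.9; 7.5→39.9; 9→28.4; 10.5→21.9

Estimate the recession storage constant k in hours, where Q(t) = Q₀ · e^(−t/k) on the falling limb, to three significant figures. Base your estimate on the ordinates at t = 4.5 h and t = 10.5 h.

k ≈ 4.11 h

On the falling limb, Q drops from 94.4 to 21.9 cfs between t = 4.5 h and t = 10.5 h (Δt = 6 h).
k = −Δt / ln(Q₂/Q₁) = −6 / ln(21.9/94.4) = 4.11 h.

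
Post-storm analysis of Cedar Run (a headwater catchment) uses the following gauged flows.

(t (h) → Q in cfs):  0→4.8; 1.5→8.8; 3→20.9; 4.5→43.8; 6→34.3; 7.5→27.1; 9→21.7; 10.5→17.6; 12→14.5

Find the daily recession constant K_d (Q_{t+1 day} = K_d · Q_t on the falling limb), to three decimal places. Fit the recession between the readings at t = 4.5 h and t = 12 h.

K_d ≈ 0.029

Between t = 4.5 h and t = 12 h the flow falls from 43.8 to 14.5 cfs over 5×1.5 h = 7.5 h.
Per-interval ratio K = (14.5/43.8)^(1/5) = 0.8016; K_d = K^(24/1.5) = 0.029.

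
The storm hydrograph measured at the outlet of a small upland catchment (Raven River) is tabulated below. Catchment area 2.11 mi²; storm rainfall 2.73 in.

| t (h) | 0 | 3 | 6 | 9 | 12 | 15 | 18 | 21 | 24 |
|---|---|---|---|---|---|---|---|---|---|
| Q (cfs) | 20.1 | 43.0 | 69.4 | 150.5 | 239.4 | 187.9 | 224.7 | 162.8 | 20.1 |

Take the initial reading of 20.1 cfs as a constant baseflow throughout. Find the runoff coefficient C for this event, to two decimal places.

C ≈ 0.76

ΣQ_DR = 937.0 cfs; V = ΣQ_DR·Δt = 1.012 × 10^7 ft³.
Runoff depth d = V / A = 2.064 in.
C = d / P = 2.064 / 2.73 = 0.76.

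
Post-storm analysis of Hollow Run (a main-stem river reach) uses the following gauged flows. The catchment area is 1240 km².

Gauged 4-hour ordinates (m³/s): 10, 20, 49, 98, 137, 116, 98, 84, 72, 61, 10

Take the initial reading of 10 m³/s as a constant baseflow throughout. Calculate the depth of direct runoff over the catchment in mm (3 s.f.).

d ≈ 7.49 mm

Direct runoff: 0.0, 10.0, 39.0, 88.0, 127.0, 106.0, 88.0, 74.0, 62.0, 51.0, 0.0 m³/s; ΣQ_DR = 645.0 m³/s.
V = ΣQ_DR · Δt = 645.0 × 14400 s = 9.288 × 10^6 m³.
Over A = 1240 km², depth = V / A = 7.49 mm.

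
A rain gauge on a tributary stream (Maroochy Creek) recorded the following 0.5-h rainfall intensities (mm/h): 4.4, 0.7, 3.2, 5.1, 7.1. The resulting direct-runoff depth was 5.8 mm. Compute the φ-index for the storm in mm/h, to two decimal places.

φ ≈ 2.05 mm/h

Only the 4 blocks with intensity above φ contribute runoff: 4.4, 3.2, 5.1, 7.1 mm/h.
Σ(I−φ)·Δt = d  ⇒  (4.4+3.2+5.1+7.1 − 4φ)·0.5 = 5.8
φ = (19.80 − 5.8/0.5) / 4 = 2.05 mm/h.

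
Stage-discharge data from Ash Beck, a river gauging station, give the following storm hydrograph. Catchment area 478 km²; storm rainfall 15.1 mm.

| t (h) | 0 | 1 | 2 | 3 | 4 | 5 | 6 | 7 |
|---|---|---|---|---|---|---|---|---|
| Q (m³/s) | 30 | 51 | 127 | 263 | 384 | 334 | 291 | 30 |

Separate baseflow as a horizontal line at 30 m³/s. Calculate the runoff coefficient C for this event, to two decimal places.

ΣQ_DR = 1270 m³/s; V = ΣQ_DR·Δt = 4.572 × 10^6 m³.
Runoff depth d = V / A = 9.565 mm.
C = d / P = 9.565 / 15.1 = 0.63.

C ≈ 0.63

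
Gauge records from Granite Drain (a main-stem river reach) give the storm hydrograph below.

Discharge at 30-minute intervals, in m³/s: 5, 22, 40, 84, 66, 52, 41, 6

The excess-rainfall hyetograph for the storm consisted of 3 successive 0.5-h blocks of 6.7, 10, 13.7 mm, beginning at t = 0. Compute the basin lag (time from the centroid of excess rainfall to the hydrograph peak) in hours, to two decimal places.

Centroid of excess rainfall: t_c = Σ P_i·t̄_i / ΣP_i = 0.8651 h (block centres at 0.25, 0.75, 1.25 h).
Hydrograph peak occurs at t = 1.5 h, so basin lag t_L = 1.5 − 0.8651 = 0.63 h.

t_L ≈ 0.63 h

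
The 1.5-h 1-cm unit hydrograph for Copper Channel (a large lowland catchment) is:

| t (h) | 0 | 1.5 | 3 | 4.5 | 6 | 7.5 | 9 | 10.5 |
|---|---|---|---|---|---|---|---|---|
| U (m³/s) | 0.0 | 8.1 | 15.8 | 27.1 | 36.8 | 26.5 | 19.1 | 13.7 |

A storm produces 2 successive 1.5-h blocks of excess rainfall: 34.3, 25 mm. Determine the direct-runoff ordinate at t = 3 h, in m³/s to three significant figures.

Q ≈ 74.4 m³/s

By discrete convolution, Q_j = Σ (P_i / 10 mm) · U_{j−i}.
At t = 3 h (j=2): Q = (34.3/10)·15.8 + (25/10)·8.1 = 74.4 m³/s.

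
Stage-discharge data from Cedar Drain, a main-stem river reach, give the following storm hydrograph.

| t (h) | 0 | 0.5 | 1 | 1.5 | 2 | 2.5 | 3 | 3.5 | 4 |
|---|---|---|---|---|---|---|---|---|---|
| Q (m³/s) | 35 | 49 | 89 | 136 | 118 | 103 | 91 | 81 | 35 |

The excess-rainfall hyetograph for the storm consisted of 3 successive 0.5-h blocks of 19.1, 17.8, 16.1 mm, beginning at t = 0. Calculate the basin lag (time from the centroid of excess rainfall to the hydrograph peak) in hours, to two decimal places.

t_L ≈ 0.78 h

Centroid of excess rainfall: t_c = Σ P_i·t̄_i / ΣP_i = 0.7217 h (block centres at 0.25, 0.75, 1.25 h).
Hydrograph peak occurs at t = 1.5 h, so basin lag t_L = 1.5 − 0.7217 = 0.78 h.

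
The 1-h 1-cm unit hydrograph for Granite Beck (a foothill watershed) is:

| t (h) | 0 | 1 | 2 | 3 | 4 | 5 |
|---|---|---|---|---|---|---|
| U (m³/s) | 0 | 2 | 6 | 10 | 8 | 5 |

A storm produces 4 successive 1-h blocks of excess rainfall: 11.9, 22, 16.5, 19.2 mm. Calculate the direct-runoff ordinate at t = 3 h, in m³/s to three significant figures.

By discrete convolution, Q_j = Σ (P_i / 10 mm) · U_{j−i}.
At t = 3 h (j=3): Q = (11.9/10)·10 + (22/10)·6 + (16.5/10)·2 + (19.2/10)·0 = 28.4 m³/s.

Q ≈ 28.4 m³/s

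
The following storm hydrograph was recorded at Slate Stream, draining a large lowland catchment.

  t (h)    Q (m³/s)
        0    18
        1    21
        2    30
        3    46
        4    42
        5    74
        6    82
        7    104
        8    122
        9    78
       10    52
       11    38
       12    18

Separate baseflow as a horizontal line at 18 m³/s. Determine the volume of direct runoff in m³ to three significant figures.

Direct-runoff ordinates (Q − Q_b): 0.0, 3.0, 12.0, 28.0, 24.0, 56.0, 64.0, 86.0, 104.0, 60.0, 34.0, 20.0, 0.0 m³/s.
ΣQ_DR = 491.0 m³/s.
With Δt = 1 h = 3600 s, V = ΣQ_DR · Δt = 491.0 × 3600 = 1.77 × 10^6 m³.

V ≈ 1.77 × 10^6 m³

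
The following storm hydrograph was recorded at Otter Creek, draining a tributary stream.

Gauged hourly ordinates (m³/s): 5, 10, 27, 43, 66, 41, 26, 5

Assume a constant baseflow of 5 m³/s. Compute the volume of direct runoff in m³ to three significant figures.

V ≈ 6.59 × 10^5 m³

Direct-runoff ordinates (Q − Q_b): 0.0, 5.0, 22.0, 38.0, 61.0, 36.0, 21.0, 0.0 m³/s.
ΣQ_DR = 183.0 m³/s.
With Δt = 1 h = 3600 s, V = ΣQ_DR · Δt = 183.0 × 3600 = 6.59 × 10^5 m³.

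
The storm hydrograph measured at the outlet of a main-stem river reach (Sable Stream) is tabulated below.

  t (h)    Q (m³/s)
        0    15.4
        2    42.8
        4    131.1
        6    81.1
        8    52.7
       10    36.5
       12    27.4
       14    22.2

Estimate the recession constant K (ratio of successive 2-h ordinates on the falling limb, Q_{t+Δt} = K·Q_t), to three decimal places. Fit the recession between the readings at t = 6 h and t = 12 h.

K ≈ 0.696

Using the recession-limb readings at t = 6 h and t = 12 h: Q falls from 81.1 to 27.4 m³/s over 3 intervals.
K = (Q₂/Q₁)^(1/3) = (27.4/81.1)^(1/3) = 0.696.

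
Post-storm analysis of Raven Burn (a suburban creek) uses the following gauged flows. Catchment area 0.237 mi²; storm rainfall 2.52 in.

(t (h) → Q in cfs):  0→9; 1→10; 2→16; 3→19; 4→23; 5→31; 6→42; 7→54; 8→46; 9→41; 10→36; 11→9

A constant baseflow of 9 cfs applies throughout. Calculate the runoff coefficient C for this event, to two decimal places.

C ≈ 0.59

ΣQ_DR = 228.0 cfs; V = ΣQ_DR·Δt = 8.208 × 10^5 ft³.
Runoff depth d = V / A = 1.491 in.
C = d / P = 1.491 / 2.52 = 0.59.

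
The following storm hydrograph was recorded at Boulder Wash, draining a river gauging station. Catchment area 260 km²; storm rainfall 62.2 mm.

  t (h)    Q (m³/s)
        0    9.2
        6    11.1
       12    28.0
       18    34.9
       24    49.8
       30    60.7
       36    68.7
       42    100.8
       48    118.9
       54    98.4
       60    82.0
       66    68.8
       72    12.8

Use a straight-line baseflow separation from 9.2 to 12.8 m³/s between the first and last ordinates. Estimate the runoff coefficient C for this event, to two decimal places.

C ≈ 0.80

ΣQ_DR = 601.1 m³/s; V = ΣQ_DR·Δt = 1.298 × 10^7 m³.
Runoff depth d = V / A = 49.94 mm.
C = d / P = 49.94 / 62.2 = 0.80.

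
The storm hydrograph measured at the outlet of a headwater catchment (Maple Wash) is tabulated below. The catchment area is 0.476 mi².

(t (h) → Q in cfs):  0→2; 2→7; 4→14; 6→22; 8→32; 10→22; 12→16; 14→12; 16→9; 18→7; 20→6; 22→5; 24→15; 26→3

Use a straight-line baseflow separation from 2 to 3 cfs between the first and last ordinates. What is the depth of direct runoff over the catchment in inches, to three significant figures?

Direct runoff: 0.00, 4.92, 11.85, 19.77, 29.69, 19.62, 13.54, 9.46, 6.38, 4.31, 3.23, 2.15, 12.08, 0.00 cfs; ΣQ_DR = 137.0 cfs.
V = ΣQ_DR · Δt = 137.0 × 7200 s = 9.864 × 10^5 ft³.
Over A = 0.476 mi², depth = V / A = 0.892 in.

d ≈ 0.892 in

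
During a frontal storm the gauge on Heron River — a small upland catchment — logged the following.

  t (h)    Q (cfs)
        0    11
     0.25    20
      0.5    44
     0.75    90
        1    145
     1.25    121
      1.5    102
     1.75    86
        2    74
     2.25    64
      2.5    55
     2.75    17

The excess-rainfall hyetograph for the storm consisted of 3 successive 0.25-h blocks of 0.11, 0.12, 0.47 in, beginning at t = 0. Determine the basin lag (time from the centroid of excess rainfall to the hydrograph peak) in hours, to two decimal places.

Centroid of excess rainfall: t_c = Σ P_i·t̄_i / ΣP_i = 0.5036 h (block centres at 0.125, 0.375, 0.625 h).
Hydrograph peak occurs at t = 1 h, so basin lag t_L = 1 − 0.5036 = 0.50 h.

t_L ≈ 0.50 h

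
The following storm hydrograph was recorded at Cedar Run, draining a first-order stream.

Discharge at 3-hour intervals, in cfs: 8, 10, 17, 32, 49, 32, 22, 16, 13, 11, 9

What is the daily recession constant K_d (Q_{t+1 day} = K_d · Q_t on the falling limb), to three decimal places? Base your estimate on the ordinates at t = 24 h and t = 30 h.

Between t = 24 h and t = 30 h the flow falls from 13 to 9 cfs over 2×3 h = 6 h.
Per-interval ratio K = (9/13)^(1/2) = 0.8321; K_d = K^(24/3) = 0.230.

K_d ≈ 0.230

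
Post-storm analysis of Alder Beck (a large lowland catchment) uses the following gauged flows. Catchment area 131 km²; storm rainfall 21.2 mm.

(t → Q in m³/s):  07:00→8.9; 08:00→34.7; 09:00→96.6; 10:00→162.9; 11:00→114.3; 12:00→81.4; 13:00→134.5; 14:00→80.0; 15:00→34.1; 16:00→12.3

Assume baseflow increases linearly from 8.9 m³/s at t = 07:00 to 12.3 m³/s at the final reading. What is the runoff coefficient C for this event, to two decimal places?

C ≈ 0.85

ΣQ_DR = 653.7 m³/s; V = ΣQ_DR·Δt = 2.353 × 10^6 m³.
Runoff depth d = V / A = 17.96 mm.
C = d / P = 17.96 / 21.2 = 0.85.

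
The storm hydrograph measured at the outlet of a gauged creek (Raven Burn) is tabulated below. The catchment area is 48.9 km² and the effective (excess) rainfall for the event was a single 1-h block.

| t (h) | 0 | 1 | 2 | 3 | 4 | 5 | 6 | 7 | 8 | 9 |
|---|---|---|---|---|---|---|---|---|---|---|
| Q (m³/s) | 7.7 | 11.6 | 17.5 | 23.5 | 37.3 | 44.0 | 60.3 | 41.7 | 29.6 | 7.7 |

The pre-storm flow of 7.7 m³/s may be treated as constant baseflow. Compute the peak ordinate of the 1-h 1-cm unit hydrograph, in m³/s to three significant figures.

Direct runoff: 0.0, 3.9, 9.8, 15.8, 29.6, 36.3, 52.6, 34.0, 21.9, 0.0 m³/s; ΣQ_DR = 203.9 m³/s, peak = 52.6 m³/s.
Runoff depth d = ΣQ_DR·Δt / A = 203.9 × 3600 / (48.9 km²) = 15.01 mm.
The 1-cm UH is the DRH scaled by (10 mm)/d, so U_p = 52.6 × 10/15.01 = 35.0 m³/s.

U_p ≈ 35.0 m³/s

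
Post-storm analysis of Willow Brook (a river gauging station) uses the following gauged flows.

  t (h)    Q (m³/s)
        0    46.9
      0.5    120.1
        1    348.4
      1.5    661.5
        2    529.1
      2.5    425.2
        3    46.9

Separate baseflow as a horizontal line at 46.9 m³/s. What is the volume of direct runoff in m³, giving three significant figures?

V ≈ 3.33 × 10^6 m³

Direct-runoff ordinates (Q − Q_b): 0.0, 73.2, 301.5, 614.6, 482.2, 378.3, 0.0 m³/s.
ΣQ_DR = 1850 m³/s.
With Δt = 0.5 h = 1800 s, V = ΣQ_DR · Δt = 1850 × 1800 = 3.33 × 10^6 m³.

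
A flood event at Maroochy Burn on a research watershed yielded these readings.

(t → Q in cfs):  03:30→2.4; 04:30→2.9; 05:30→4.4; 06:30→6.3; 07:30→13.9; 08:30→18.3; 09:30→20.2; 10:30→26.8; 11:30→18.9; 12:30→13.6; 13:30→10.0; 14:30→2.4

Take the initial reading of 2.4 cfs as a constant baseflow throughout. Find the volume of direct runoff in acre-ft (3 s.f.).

V ≈ 9.20 acre-ft

Direct-runoff ordinates (Q − Q_b): 0.0, 0.5, 2.0, 3.9, 11.5, 15.9, 17.8, 24.4, 16.5, 11.2, 7.6, 0.0 cfs.
ΣQ_DR = 111.3 cfs.
With Δt = 1 h = 3600 s, V = ΣQ_DR · Δt = 111.3 × 3600 = 4.01 × 10^5 ft³ = 9.20 acre-ft.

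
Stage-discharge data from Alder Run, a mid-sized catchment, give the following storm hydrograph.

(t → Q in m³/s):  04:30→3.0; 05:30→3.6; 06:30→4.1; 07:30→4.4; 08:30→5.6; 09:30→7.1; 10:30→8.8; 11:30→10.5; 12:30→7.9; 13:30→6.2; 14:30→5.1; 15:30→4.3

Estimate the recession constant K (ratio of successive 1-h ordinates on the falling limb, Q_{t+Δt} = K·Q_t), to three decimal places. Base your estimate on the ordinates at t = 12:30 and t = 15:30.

Using the recession-limb readings at t = 12:30 and t = 15:30: Q falls from 7.9 to 4.3 m³/s over 3 intervals.
K = (Q₂/Q₁)^(1/3) = (4.3/7.9)^(1/3) = 0.816.

K ≈ 0.816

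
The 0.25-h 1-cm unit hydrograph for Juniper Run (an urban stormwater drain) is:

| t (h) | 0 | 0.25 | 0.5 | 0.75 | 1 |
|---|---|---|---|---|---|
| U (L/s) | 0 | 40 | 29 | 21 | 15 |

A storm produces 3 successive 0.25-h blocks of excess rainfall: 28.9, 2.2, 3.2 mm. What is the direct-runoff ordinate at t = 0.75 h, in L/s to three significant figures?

By discrete convolution, Q_j = Σ (P_i / 10 mm) · U_{j−i}.
At t = 0.75 h (j=3): Q = (28.9/10)·21 + (2.2/10)·29 + (3.2/10)·40 = 79.9 L/s.

Q ≈ 79.9 L/s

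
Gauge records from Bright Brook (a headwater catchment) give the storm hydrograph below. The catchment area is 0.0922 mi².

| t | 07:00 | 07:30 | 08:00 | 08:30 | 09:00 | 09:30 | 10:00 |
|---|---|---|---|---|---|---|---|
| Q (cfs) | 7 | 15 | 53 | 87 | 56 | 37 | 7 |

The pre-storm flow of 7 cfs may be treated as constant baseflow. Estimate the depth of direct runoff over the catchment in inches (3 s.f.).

d ≈ 1.79 in

Direct runoff: 0.0, 8.0, 46.0, 80.0, 49.0, 30.0, 0.0 cfs; ΣQ_DR = 213.0 cfs.
V = ΣQ_DR · Δt = 213.0 × 1800 s = 3.834 × 10^5 ft³.
Over A = 0.0922 mi², depth = V / A = 1.79 in.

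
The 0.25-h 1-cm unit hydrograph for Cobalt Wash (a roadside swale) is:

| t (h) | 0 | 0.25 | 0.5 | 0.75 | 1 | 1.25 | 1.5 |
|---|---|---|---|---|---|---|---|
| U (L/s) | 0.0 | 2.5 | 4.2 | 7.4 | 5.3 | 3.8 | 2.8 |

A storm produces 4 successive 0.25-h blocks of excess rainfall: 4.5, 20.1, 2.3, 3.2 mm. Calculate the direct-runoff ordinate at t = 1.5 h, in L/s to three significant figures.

By discrete convolution, Q_j = Σ (P_i / 10 mm) · U_{j−i}.
At t = 1.5 h (j=6): Q = (4.5/10)·2.8 + (20.1/10)·3.8 + (2.3/10)·5.3 + (3.2/10)·7.4 = 12.5 L/s.

Q ≈ 12.5 L/s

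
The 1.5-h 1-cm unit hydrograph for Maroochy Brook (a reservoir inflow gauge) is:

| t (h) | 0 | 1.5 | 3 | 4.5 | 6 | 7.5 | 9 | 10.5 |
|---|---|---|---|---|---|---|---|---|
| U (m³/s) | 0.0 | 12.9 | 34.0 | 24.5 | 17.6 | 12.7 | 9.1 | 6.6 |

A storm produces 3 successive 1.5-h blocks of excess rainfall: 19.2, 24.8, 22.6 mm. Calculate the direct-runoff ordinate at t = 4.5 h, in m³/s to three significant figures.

Q ≈ 161 m³/s

By discrete convolution, Q_j = Σ (P_i / 10 mm) · U_{j−i}.
At t = 4.5 h (j=3): Q = (19.2/10)·24.5 + (24.8/10)·34.0 + (22.6/10)·12.9 = 161 m³/s.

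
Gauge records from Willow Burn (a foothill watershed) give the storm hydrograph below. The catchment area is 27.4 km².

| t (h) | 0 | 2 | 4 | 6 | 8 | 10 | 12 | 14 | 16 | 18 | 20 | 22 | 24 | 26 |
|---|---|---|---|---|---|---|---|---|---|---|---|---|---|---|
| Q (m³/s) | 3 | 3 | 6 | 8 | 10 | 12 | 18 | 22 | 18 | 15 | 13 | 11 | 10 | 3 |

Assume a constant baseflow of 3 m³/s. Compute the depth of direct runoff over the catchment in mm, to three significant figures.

Direct runoff: 0.0, 0.0, 3.0, 5.0, 7.0, 9.0, 15.0, 19.0, 15.0, 12.0, 10.0, 8.0, 7.0, 0.0 m³/s; ΣQ_DR = 110.0 m³/s.
V = ΣQ_DR · Δt = 110.0 × 7200 s = 7.920 × 10^5 m³.
Over A = 27.4 km², depth = V / A = 28.9 mm.

d ≈ 28.9 mm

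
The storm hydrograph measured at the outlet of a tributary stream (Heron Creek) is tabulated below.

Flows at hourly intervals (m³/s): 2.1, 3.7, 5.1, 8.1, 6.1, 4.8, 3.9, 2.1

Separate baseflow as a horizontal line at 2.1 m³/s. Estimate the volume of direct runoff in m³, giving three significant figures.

Direct-runoff ordinates (Q − Q_b): 0.0, 1.6, 3.0, 6.0, 4.0, 2.7, 1.8, 0.0 m³/s.
ΣQ_DR = 19.10 m³/s.
With Δt = 1 h = 3600 s, V = ΣQ_DR · Δt = 19.10 × 3600 = 68800 m³.

V ≈ 68800 m³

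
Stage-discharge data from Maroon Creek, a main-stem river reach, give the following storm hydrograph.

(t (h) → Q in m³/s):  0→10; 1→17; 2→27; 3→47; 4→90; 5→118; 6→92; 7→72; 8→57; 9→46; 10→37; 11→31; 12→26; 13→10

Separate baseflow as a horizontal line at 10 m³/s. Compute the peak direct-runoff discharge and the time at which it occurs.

Q_p = 108.0 m³/s at t = 5 h

Subtracting baseflow gives direct-runoff ordinates: 0.0, 7.0, 17.0, 37.0, 80.0, 108.0, 82.0, 62.0, 47.0, 36.0, 27.0, 21.0, 16.0, 0.0 m³/s.
The maximum is 108.0 m³/s, occurring at the reading for t = 5 h.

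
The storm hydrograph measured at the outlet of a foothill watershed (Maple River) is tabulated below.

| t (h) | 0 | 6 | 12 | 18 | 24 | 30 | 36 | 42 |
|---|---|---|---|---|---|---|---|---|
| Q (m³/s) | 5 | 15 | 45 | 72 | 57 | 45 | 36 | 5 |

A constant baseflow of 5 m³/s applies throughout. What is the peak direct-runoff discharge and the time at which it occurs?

Subtracting baseflow gives direct-runoff ordinates: 0.0, 10.0, 40.0, 67.0, 52.0, 40.0, 31.0, 0.0 m³/s.
The maximum is 67.0 m³/s, occurring at the reading for t = 18 h.

Q_p = 67.0 m³/s at t = 18 h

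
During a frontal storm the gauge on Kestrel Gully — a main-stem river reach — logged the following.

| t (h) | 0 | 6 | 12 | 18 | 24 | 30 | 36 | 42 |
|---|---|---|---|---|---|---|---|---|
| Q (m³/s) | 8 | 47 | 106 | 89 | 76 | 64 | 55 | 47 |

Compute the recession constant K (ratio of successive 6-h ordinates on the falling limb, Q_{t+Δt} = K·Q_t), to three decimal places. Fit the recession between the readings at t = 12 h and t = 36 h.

Using the recession-limb readings at t = 12 h and t = 36 h: Q falls from 106 to 55 m³/s over 4 intervals.
K = (Q₂/Q₁)^(1/4) = (55/106)^(1/4) = 0.849.

K ≈ 0.849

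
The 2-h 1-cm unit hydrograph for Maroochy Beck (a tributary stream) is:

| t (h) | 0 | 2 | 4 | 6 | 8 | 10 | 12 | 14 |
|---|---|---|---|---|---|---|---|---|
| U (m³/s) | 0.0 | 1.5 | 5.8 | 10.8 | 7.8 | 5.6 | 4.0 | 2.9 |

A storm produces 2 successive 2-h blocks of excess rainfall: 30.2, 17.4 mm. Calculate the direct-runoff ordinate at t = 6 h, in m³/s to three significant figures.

Q ≈ 42.7 m³/s

By discrete convolution, Q_j = Σ (P_i / 10 mm) · U_{j−i}.
At t = 6 h (j=3): Q = (30.2/10)·10.8 + (17.4/10)·5.8 = 42.7 m³/s.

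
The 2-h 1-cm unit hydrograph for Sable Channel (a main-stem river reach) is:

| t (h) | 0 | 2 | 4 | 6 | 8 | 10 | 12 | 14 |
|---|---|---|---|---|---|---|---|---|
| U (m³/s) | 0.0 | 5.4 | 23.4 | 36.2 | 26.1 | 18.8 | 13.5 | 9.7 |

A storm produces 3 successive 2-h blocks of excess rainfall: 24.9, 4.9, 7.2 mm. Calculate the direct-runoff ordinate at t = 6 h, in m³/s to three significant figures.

By discrete convolution, Q_j = Σ (P_i / 10 mm) · U_{j−i}.
At t = 6 h (j=3): Q = (24.9/10)·36.2 + (4.9/10)·23.4 + (7.2/10)·5.4 = 105 m³/s.

Q ≈ 105 m³/s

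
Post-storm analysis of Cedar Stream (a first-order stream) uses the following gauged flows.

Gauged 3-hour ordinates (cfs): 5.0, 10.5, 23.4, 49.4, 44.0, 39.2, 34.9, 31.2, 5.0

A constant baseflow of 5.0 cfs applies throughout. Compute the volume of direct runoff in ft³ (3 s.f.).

V ≈ 2.13 × 10^6 ft³

Direct-runoff ordinates (Q − Q_b): 0.0, 5.5, 18.4, 44.4, 39.0, 34.2, 29.9, 26.2, 0.0 cfs.
ΣQ_DR = 197.6 cfs.
With Δt = 3 h = 10800 s, V = ΣQ_DR · Δt = 197.6 × 10800 = 2.13 × 10^6 ft³.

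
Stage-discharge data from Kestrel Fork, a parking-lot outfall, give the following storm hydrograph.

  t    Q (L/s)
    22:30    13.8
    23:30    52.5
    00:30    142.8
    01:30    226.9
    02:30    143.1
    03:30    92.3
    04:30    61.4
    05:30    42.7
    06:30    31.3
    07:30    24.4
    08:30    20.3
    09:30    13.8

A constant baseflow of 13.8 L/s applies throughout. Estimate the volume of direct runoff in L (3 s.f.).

V ≈ 2.52 × 10^6 L

Direct-runoff ordinates (Q − Q_b): 0.0, 38.7, 129.0, 213.1, 129.3, 78.5, 47.6, 28.9, 17.5, 10.6, 6.5, 0.0 L/s.
ΣQ_DR = 699.7 L/s.
With Δt = 1 h = 3600 s, V = ΣQ_DR · Δt = 699.7 × 3600 = 2.52 × 10^6 L.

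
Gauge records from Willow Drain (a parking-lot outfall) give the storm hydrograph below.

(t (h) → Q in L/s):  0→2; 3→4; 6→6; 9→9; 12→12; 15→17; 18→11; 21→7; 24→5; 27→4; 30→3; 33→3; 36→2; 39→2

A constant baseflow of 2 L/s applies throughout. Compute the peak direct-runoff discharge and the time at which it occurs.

Q_p = 15.0 L/s at t = 15 h

Subtracting baseflow gives direct-runoff ordinates: 0.0, 2.0, 4.0, 7.0, 10.0, 15.0, 9.0, 5.0, 3.0, 2.0, 1.0, 1.0, 0.0, 0.0 L/s.
The maximum is 15.0 L/s, occurring at the reading for t = 15 h.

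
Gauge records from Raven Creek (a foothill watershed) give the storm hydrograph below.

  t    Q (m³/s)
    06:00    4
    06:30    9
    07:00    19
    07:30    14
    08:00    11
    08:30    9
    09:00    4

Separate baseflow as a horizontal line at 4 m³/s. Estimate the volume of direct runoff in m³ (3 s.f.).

V ≈ 75600 m³

Direct-runoff ordinates (Q − Q_b): 0.0, 5.0, 15.0, 10.0, 7.0, 5.0, 0.0 m³/s.
ΣQ_DR = 42.00 m³/s.
With Δt = 0.5 h = 1800 s, V = ΣQ_DR · Δt = 42.00 × 1800 = 75600 m³.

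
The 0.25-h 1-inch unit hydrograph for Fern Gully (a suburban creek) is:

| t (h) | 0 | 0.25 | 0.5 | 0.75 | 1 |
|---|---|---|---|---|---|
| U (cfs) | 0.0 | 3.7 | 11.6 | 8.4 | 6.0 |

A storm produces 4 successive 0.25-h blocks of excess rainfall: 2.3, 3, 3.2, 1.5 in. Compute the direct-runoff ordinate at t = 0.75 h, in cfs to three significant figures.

Q ≈ 66.0 cfs

By discrete convolution, Q_j = Σ (P_i / 1 in) · U_{j−i}.
At t = 0.75 h (j=3): Q = (2.3/1)·8.4 + (3/1)·11.6 + (3.2/1)·3.7 + (1.5/1)·0.0 = 66.0 cfs.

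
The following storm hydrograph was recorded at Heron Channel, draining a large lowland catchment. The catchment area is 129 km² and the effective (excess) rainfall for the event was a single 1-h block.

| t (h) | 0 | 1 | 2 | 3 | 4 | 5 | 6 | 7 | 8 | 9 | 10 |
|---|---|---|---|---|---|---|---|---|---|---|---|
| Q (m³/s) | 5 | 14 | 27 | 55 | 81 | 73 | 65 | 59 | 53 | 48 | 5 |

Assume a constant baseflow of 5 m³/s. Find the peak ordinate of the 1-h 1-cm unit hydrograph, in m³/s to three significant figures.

U_p ≈ 63.3 m³/s

Direct runoff: 0.0, 9.0, 22.0, 50.0, 76.0, 68.0, 60.0, 54.0, 48.0, 43.0, 0.0 m³/s; ΣQ_DR = 430.0 m³/s, peak = 76.0 m³/s.
Runoff depth d = ΣQ_DR·Δt / A = 430.0 × 3600 / (129 km²) = 12.00 mm.
The 1-cm UH is the DRH scaled by (10 mm)/d, so U_p = 76.0 × 10/12.00 = 63.3 m³/s.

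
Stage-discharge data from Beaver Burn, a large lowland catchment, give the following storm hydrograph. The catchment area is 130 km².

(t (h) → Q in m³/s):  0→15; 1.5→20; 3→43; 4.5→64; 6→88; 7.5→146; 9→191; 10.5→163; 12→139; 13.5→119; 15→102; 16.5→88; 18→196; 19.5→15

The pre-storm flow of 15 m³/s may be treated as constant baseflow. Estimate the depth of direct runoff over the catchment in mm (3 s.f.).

d ≈ 49.0 mm

Direct runoff: 0.0, 5.0, 28.0, 49.0, 73.0, 131.0, 176.0, 148.0, 124.0, 104.0, 87.0, 73.0, 181.0, 0.0 m³/s; ΣQ_DR = 1179 m³/s.
V = ΣQ_DR · Δt = 1179 × 5400 s = 6.367 × 10^6 m³.
Over A = 130 km², depth = V / A = 49.0 mm.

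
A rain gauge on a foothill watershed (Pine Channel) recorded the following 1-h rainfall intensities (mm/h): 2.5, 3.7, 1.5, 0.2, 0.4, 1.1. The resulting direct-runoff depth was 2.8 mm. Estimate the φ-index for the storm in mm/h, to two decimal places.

Only the 2 blocks with intensity above φ contribute runoff: 2.5, 3.7 mm/h.
Σ(I−φ)·Δt = d  ⇒  (2.5+3.7 − 2φ)·1 = 2.8
φ = (6.200 − 2.8/1) / 2 = 1.70 mm/h.

φ ≈ 1.70 mm/h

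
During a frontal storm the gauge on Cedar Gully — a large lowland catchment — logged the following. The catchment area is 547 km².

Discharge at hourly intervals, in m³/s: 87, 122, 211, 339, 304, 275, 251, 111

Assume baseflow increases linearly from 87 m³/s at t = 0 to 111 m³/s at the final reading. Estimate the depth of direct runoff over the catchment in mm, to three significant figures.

Direct runoff: 0.00, 31.57, 117.14, 241.71, 203.29, 170.86, 143.43, 0.00 m³/s; ΣQ_DR = 908.0 m³/s.
V = ΣQ_DR · Δt = 908.0 × 3600 s = 3.269 × 10^6 m³.
Over A = 547 km², depth = V / A = 5.98 mm.

d ≈ 5.98 mm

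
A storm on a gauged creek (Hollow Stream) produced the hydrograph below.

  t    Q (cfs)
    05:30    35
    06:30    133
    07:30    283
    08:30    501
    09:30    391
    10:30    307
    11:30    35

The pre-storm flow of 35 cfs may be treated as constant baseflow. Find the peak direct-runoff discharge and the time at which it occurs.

Subtracting baseflow gives direct-runoff ordinates: 0.0, 98.0, 248.0, 466.0, 356.0, 272.0, 0.0 cfs.
The maximum is 466.0 cfs, occurring at the reading for t = 08:30.

Q_p = 466.0 cfs at t = 08:30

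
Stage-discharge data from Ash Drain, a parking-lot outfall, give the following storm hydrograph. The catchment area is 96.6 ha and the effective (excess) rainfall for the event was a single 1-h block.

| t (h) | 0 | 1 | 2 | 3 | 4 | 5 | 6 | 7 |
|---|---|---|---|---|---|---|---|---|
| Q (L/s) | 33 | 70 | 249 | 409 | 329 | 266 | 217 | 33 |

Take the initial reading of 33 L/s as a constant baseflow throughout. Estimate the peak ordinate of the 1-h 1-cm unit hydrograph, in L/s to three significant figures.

Direct runoff: 0.0, 37.0, 216.0, 376.0, 296.0, 233.0, 184.0, 0.0 L/s; ΣQ_DR = 1342 L/s, peak = 376.0 L/s.
Runoff depth d = ΣQ_DR·Δt / A = 1342 × 3600 / (96.6 ha) = 5.001 mm.
The 1-cm UH is the DRH scaled by (10 mm)/d, so U_p = 376.0 × 10/5.001 = 752 L/s.

U_p ≈ 752 L/s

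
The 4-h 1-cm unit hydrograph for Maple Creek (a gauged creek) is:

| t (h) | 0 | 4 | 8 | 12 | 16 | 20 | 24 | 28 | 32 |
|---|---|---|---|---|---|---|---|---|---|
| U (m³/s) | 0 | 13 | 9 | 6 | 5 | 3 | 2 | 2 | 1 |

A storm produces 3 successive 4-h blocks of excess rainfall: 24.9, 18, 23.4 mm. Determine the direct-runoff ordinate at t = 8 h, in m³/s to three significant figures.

Q ≈ 45.8 m³/s

By discrete convolution, Q_j = Σ (P_i / 10 mm) · U_{j−i}.
At t = 8 h (j=2): Q = (24.9/10)·9 + (18/10)·13 + (23.4/10)·0 = 45.8 m³/s.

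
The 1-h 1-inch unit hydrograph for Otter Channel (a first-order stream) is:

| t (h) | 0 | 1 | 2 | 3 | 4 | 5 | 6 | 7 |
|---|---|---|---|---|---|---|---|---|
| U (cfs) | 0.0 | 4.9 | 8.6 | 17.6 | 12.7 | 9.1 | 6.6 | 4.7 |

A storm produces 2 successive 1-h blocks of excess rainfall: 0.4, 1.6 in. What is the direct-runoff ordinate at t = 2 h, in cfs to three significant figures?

By discrete convolution, Q_j = Σ (P_i / 1 in) · U_{j−i}.
At t = 2 h (j=2): Q = (0.4/1)·8.6 + (1.6/1)·4.9 = 11.3 cfs.

Q ≈ 11.3 cfs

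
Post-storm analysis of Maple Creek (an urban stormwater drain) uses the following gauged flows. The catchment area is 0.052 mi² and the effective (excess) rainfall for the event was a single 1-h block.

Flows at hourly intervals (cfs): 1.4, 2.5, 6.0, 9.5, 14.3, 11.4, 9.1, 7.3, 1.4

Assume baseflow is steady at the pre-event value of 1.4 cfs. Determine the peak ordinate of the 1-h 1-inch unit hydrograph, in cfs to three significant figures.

U_p ≈ 8.61 cfs

Direct runoff: 0.0, 1.1, 4.6, 8.1, 12.9, 10.0, 7.7, 5.9, 0.0 cfs; ΣQ_DR = 50.30 cfs, peak = 12.9 cfs.
Runoff depth d = ΣQ_DR·Δt / A = 50.30 × 3600 / (0.052 mi²) = 1.499 in.
The 1-inch UH is the DRH scaled by (1 in)/d, so U_p = 12.9 × 1/1.499 = 8.61 cfs.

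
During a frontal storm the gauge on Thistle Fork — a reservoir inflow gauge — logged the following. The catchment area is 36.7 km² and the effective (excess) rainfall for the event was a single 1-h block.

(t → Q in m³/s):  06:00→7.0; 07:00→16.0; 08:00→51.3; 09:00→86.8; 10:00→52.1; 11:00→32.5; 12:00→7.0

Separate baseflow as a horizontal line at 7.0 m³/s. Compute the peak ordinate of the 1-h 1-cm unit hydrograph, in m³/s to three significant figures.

Direct runoff: 0.0, 9.0, 44.3, 79.8, 45.1, 25.5, 0.0 m³/s; ΣQ_DR = 203.7 m³/s, peak = 79.8 m³/s.
Runoff depth d = ΣQ_DR·Δt / A = 203.7 × 3600 / (36.7 km²) = 19.98 mm.
The 1-cm UH is the DRH scaled by (10 mm)/d, so U_p = 79.8 × 10/19.98 = 39.9 m³/s.

U_p ≈ 39.9 m³/s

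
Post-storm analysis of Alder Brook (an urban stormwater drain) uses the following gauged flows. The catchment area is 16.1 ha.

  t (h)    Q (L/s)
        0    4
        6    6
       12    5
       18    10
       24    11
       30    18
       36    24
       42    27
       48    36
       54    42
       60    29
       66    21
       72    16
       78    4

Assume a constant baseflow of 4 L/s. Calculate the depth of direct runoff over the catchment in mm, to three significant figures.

d ≈ 26.4 mm

Direct runoff: 0.0, 2.0, 1.0, 6.0, 7.0, 14.0, 20.0, 23.0, 32.0, 38.0, 25.0, 17.0, 12.0, 0.0 L/s; ΣQ_DR = 197.0 L/s.
V = ΣQ_DR · Δt = 197.0 × 21600 s = 4.255 × 10^6 L.
Over A = 16.1 ha, depth = V / A = 26.4 mm.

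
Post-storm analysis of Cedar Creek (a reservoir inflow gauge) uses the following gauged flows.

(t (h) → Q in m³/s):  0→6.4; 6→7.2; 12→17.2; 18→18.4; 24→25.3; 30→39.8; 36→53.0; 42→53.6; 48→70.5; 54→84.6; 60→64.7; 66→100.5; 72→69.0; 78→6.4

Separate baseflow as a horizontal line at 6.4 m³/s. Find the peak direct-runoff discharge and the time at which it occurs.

Subtracting baseflow gives direct-runoff ordinates: 0.0, 0.8, 10.8, 12.0, 18.9, 33.4, 46.6, 47.2, 64.1, 78.2, 58.3, 94.1, 62.6, 0.0 m³/s.
The maximum is 94.1 m³/s, occurring at the reading for t = 66 h.

Q_p = 94.1 m³/s at t = 66 h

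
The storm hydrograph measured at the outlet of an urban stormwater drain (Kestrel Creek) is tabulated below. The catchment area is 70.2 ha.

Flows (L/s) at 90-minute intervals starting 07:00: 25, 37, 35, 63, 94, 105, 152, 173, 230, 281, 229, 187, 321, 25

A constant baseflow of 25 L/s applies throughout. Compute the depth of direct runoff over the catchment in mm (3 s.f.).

Direct runoff: 0.0, 12.0, 10.0, 38.0, 69.0, 80.0, 127.0, 148.0, 205.0, 256.0, 204.0, 162.0, 296.0, 0.0 L/s; ΣQ_DR = 1607 L/s.
V = ΣQ_DR · Δt = 1607 × 5400 s = 8.678 × 10^6 L.
Over A = 70.2 ha, depth = V / A = 12.4 mm.

d ≈ 12.4 mm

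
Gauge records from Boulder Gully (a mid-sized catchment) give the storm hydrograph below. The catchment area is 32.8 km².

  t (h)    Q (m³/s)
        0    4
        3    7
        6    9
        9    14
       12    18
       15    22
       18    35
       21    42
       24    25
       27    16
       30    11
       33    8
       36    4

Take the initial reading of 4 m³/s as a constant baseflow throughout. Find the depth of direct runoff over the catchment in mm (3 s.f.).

d ≈ 53.7 mm

Direct runoff: 0.0, 3.0, 5.0, 10.0, 14.0, 18.0, 31.0, 38.0, 21.0, 12.0, 7.0, 4.0, 0.0 m³/s; ΣQ_DR = 163.0 m³/s.
V = ΣQ_DR · Δt = 163.0 × 10800 s = 1.760 × 10^6 m³.
Over A = 32.8 km², depth = V / A = 53.7 mm.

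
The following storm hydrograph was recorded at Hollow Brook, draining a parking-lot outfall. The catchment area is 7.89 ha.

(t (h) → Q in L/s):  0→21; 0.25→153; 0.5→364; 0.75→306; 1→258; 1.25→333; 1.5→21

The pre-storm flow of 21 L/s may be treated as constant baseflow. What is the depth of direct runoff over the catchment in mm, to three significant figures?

Direct runoff: 0.0, 132.0, 343.0, 285.0, 237.0, 312.0, 0.0 L/s; ΣQ_DR = 1309 L/s.
V = ΣQ_DR · Δt = 1309 × 900 s = 1.178 × 10^6 L.
Over A = 7.89 ha, depth = V / A = 14.9 mm.

d ≈ 14.9 mm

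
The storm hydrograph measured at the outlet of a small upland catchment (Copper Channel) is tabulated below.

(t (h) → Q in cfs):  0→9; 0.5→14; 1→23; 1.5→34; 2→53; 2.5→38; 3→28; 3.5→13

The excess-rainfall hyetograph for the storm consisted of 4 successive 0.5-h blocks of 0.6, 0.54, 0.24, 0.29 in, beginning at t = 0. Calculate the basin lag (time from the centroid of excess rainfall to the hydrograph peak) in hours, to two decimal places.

t_L ≈ 1.18 h

Centroid of excess rainfall: t_c = Σ P_i·t̄_i / ΣP_i = 0.8159 h (block centres at 0.25, 0.75, 1.25, 1.75 h).
Hydrograph peak occurs at t = 2 h, so basin lag t_L = 2 − 0.8159 = 1.18 h.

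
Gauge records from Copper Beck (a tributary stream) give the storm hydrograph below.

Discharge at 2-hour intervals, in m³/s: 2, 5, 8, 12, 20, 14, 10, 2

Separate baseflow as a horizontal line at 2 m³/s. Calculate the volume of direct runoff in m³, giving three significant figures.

Direct-runoff ordinates (Q − Q_b): 0.0, 3.0, 6.0, 10.0, 18.0, 12.0, 8.0, 0.0 m³/s.
ΣQ_DR = 57.00 m³/s.
With Δt = 2 h = 7200 s, V = ΣQ_DR · Δt = 57.00 × 7200 = 4.10 × 10^5 m³.

V ≈ 4.10 × 10^5 m³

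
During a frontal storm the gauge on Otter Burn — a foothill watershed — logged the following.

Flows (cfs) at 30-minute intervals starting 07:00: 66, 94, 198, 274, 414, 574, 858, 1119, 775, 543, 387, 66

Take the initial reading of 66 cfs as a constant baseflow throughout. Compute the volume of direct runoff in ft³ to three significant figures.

V ≈ 8.24 × 10^6 ft³

Direct-runoff ordinates (Q − Q_b): 0.0, 28.0, 132.0, 208.0, 348.0, 508.0, 792.0, 1053.0, 709.0, 477.0, 321.0, 0.0 cfs.
ΣQ_DR = 4576 cfs.
With Δt = 0.5 h = 1800 s, V = ΣQ_DR · Δt = 4576 × 1800 = 8.24 × 10^6 ft³.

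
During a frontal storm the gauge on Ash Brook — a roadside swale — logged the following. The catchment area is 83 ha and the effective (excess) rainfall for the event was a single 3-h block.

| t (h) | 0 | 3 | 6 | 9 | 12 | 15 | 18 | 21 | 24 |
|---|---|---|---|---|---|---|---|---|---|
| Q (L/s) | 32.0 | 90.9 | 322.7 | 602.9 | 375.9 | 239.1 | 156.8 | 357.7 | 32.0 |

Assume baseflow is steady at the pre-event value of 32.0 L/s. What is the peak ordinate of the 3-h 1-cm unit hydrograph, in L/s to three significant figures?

Direct runoff: 0.0, 58.9, 290.7, 570.9, 343.9, 207.1, 124.8, 325.7, 0.0 L/s; ΣQ_DR = 1922 L/s, peak = 570.9 L/s.
Runoff depth d = ΣQ_DR·Δt / A = 1922 × 10800 / (83 ha) = 25.01 mm.
The 1-cm UH is the DRH scaled by (10 mm)/d, so U_p = 570.9 × 10/25.01 = 228 L/s.

U_p ≈ 228 L/s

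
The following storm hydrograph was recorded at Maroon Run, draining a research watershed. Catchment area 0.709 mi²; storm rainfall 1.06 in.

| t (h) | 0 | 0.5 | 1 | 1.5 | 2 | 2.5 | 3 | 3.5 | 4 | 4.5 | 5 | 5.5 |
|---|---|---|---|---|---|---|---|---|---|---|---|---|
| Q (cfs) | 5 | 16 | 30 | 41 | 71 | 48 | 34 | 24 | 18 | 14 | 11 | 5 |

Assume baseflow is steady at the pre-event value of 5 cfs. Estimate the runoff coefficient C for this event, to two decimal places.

ΣQ_DR = 257.0 cfs; V = ΣQ_DR·Δt = 4.626 × 10^5 ft³.
Runoff depth d = V / A = 0.2808 in.
C = d / P = 0.2808 / 1.06 = 0.26.

C ≈ 0.26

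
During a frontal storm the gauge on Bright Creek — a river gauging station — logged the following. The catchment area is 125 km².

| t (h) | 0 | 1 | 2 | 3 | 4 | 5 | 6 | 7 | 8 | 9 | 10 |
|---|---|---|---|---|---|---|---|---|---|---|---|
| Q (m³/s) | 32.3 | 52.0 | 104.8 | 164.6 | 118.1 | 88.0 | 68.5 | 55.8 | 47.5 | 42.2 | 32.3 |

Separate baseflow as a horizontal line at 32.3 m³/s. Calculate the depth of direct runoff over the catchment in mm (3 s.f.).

d ≈ 13.0 mm

Direct runoff: 0.0, 19.7, 72.5, 132.3, 85.8, 55.7, 36.2, 23.5, 15.2, 9.9, 0.0 m³/s; ΣQ_DR = 450.8 m³/s.
V = ΣQ_DR · Δt = 450.8 × 3600 s = 1.623 × 10^6 m³.
Over A = 125 km², depth = V / A = 13.0 mm.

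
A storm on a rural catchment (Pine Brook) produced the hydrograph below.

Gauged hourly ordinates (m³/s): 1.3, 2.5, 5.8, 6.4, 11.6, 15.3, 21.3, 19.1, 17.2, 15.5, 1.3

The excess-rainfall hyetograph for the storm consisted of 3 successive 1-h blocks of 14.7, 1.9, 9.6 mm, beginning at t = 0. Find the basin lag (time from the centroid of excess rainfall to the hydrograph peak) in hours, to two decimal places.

t_L ≈ 4.69 h

Centroid of excess rainfall: t_c = Σ P_i·t̄_i / ΣP_i = 1.3053 h (block centres at 0.5, 1.5, 2.5 h).
Hydrograph peak occurs at t = 6 h, so basin lag t_L = 6 − 1.3053 = 4.69 h.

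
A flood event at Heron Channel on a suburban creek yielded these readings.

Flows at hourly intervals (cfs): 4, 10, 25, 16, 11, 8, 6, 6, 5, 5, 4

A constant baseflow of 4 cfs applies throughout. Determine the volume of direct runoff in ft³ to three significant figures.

Direct-runoff ordinates (Q − Q_b): 0.0, 6.0, 21.0, 12.0, 7.0, 4.0, 2.0, 2.0, 1.0, 1.0, 0.0 cfs.
ΣQ_DR = 56.00 cfs.
With Δt = 1 h = 3600 s, V = ΣQ_DR · Δt = 56.00 × 3600 = 2.02 × 10^5 ft³.

V ≈ 2.02 × 10^5 ft³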